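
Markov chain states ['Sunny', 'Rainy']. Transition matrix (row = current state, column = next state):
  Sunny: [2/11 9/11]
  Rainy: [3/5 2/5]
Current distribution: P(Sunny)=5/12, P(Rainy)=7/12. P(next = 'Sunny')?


P(next=Sunny) = Σᵢ P(now=i)×P(i→Sunny)
= 5/12×2/11 + 7/12×3/5
= 5/66 + 7/20 = 281/660

P = 281/660 ≈ 0.4258


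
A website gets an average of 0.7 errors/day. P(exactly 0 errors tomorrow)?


Poisson(λ=0.7): P(X=0) = e^(-λ)×λ^k/k!
= e^(-0.7) × 0.7^0 / 0!
≈ 0.4965853038 × 1 / 1 ≈ 0.496585

P(X=0) ≈ 0.496585 ≈ 49.66%


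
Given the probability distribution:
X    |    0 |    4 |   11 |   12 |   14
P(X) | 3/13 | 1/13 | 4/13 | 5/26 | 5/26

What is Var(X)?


E[X] = 113/13
E[X²] = 1350/13
Var(X) = E[X²] - (E[X])² = 1350/13 - 12769/169 = 4781/169

Var(X) = 4781/169 ≈ 28.2899


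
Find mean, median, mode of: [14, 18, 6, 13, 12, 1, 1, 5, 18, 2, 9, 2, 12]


Sorted: [1, 1, 2, 2, 5, 6, 9, 12, 12, 13, 14, 18, 18]
Mean = 113/13
Median = 9
Freq: {14: 1, 18: 2, 6: 1, 13: 1, 12: 2, 1: 2, 5: 1, 2: 2, 9: 1}
Mode: [1, 2, 12, 18]

Mean=113/13, Median=9, Mode=[1, 2, 12, 18]


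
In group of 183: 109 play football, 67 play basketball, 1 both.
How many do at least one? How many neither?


|A∪B| = 109+67-1 = 175
Neither = 183-175 = 8

At least one: 175; Neither: 8


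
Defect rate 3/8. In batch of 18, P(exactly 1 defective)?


Binomial: P(X=1) = C(18,1)×p^1×(1-p)^17
= 18 × 3/8 × 762939453125/2251799813685248 = 20599365234375/9007199254740992

P(X=1) = 20599365234375/9007199254740992 ≈ 0.23%


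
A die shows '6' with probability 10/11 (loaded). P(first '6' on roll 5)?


Geometric: P(X=5) = (1-p)^(k-1)×p = (1/11)^4×10/11 = 10/161051

P(X=5) = 10/161051 ≈ 0.01%


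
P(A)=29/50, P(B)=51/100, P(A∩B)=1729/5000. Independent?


P(A)×P(B) = 1479/5000
P(A∩B) = 1729/5000
Not equal → NOT independent

No, not independent


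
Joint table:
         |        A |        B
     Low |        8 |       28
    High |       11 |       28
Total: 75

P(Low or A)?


P(Low∨A) = P(Low) + P(A) - P(Low∧A)
= (36 + 19 - 8)/75 = 47/75

P = 47/75 ≈ 62.67%


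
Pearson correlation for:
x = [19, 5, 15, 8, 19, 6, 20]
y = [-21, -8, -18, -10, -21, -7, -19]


n=7, Σx=92, Σy=-104, Σxy=-1610, Σx²=1472, Σy²=1780
r = (7×(-1610) - 92×(-104))/√((7×1472 - 92²)(7×1780 - (-104)²))
= -1702/√(1840×1644) = -1702/√3024960 ≈ -1702/1739.2412 ≈ -0.9786

r ≈ -0.9786


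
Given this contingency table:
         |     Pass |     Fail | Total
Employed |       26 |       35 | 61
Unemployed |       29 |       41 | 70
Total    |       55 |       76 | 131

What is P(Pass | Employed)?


P(Pass | Employed) = 26/(26+35) = 26/61

P(Pass|Employed) = 26/61 ≈ 42.62%


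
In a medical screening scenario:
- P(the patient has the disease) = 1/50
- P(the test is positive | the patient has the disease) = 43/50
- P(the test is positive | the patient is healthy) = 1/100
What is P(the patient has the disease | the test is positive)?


Using Bayes' theorem:
P(A|B) = P(B|A)·P(A) / P(B)

P(the test is positive) = 43/50 × 1/50 + 1/100 × 49/50
= 43/2500 + 49/5000 = 27/1000

P(the patient has the disease|the test is positive) = (43/2500) / (27/1000) = 86/135

P(the patient has the disease|the test is positive) = 86/135 ≈ 63.70%


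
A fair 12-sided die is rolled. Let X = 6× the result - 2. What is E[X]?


E[die] = (1+12)/2 = 13/2
E[X] = 6×13/2 - 2 = 37

E[X] = 37


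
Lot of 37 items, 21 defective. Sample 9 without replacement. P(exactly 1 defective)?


Hypergeometric: C(21,1)×C(16,8)/C(37,9)
= 21×12870/124403620 = 2457/1130942

P(X=1) = 2457/1130942 ≈ 0.22%


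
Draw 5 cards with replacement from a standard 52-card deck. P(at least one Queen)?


P(not a Queen) = 48/52 = 12/13
P(none in 5 draws) = (12/13)^5 = 248832/371293
P(≥1 Queen) = 1 - 248832/371293 = 122461/371293

P = 122461/371293 ≈ 32.98%


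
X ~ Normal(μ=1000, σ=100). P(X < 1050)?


z = (1050-1000)/100 = 0.5
P(Z < 0.5) = 0.6915

P(X < 1050) ≈ 0.6915


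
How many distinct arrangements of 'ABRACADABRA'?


Letters: 11, freq: {'A': 5, 'B': 2, 'R': 2, 'C': 1, 'D': 1}
11!/(5!×2!×2!×1!×1!) = 39916800/480 = 83160

83160


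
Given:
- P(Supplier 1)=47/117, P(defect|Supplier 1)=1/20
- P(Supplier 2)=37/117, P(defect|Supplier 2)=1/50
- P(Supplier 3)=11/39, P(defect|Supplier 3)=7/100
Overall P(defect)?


P(B) = Σ P(B|Aᵢ)×P(Aᵢ)
  1/20×47/117 = 47/2340
  1/50×37/117 = 37/5850
  7/100×11/39 = 77/3900
Sum = 3/65

P(defect) = 3/65 ≈ 4.62%


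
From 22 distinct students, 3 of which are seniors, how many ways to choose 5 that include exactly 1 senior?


Choose 1 of the 3 seniors and 4 of the other 19 students:
C(3,1)×C(19,4) = 3×3876 = 11628

11628


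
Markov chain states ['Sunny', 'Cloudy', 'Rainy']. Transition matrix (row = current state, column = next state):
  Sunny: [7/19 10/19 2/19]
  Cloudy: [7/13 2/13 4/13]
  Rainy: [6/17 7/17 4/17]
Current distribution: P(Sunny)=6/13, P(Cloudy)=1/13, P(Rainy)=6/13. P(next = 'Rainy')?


P(next=Rainy) = Σᵢ P(now=i)×P(i→Rainy)
= 6/13×2/19 + 1/13×4/13 + 6/13×4/17
= 12/247 + 4/169 + 24/221 = 9872/54587

P = 9872/54587 ≈ 0.1808


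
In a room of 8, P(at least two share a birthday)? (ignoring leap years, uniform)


P(all different) = Π(365-i)/365 for i=0..7
= 0.925665
P(match) = 1 - 0.925665 = 0.074335

P ≈ 0.0743 ≈ 7.43%


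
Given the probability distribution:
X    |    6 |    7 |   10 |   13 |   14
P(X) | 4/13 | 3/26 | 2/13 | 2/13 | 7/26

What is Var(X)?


E[X] = 259/26
E[X²] = 2883/26
Var(X) = E[X²] - (E[X])² = 2883/26 - 67081/676 = 7877/676

Var(X) = 7877/676 ≈ 11.6524


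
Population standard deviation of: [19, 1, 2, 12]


Mean = 34/4 = 17/2
  (19-17/2)²=441/4
  (1-17/2)²=225/4
  (2-17/2)²=169/4
  (12-17/2)²=49/4
Σ(x-μ)² = 221
σ² = 221/4

σ = √(221/4) ≈ 7.4330


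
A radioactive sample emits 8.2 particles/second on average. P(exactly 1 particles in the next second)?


Poisson(λ=8.2): P(X=1) = e^(-λ)×λ^k/k!
= e^(-8.2) × 8.2^1 / 1!
≈ 0.00027465357 × 8.2 / 1 ≈ 0.002252

P(X=1) ≈ 0.002252 ≈ 0.23%


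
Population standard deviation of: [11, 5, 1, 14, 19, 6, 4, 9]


Mean = 69/8
  (11-69/8)²=361/64
  (5-69/8)²=841/64
  (1-69/8)²=3721/64
  (14-69/8)²=1849/64
  (19-69/8)²=6889/64
  (6-69/8)²=441/64
  (4-69/8)²=1369/64
  (9-69/8)²=9/64
Σ(x-μ)² = 1935/8
σ² = (1935/8)/8 = 1935/64

σ = √(1935/64) ≈ 5.4986


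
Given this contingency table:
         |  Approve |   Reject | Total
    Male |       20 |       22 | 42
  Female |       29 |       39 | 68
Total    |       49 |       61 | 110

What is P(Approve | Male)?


P(Approve | Male) = 20/(20+22) = 20/42 = 10/21

P(Approve|Male) = 10/21 ≈ 47.62%


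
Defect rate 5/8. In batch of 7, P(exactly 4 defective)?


Binomial: P(X=4) = C(7,4)×p^4×(1-p)^3
= 35 × 625/4096 × 27/512 = 590625/2097152

P(X=4) = 590625/2097152 ≈ 28.16%


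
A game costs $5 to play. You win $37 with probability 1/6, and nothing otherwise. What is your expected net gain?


E[gain] = (37-5)×1/6 + (-5)×5/6
= 16/3 - 25/6 = 7/6

Expected net gain = $7/6 ≈ $1.17


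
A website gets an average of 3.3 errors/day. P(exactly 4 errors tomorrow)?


Poisson(λ=3.3): P(X=4) = e^(-λ)×λ^k/k!
= e^(-3.3) × 3.3^4 / 4!
≈ 0.0368831674 × 118.5921 / 24 ≈ 0.182252

P(X=4) ≈ 0.182252 ≈ 18.23%


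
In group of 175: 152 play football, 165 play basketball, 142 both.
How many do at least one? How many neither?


|A∪B| = 152+165-142 = 175
Neither = 175-175 = 0

At least one: 175; Neither: 0


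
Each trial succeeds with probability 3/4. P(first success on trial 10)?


Geometric: P(X=10) = (1-p)^(k-1)×p = (1/4)^9×3/4 = 3/1048576

P(X=10) = 3/1048576 ≈ 0.00%


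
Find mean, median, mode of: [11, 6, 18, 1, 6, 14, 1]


Sorted: [1, 1, 6, 6, 11, 14, 18]
Mean = 57/7
Median = 6
Freq: {11: 1, 6: 2, 18: 1, 1: 2, 14: 1}
Mode: [1, 6]

Mean=57/7, Median=6, Mode=[1, 6]


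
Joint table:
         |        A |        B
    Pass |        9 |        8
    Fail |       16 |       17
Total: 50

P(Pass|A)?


P(Pass|A) = 9/(9+16) = 9/25

P = 9/25 ≈ 36.00%


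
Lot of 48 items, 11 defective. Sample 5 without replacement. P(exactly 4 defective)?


Hypergeometric: C(11,4)×C(37,1)/C(48,5)
= 330×37/1712304 = 185/25944

P(X=4) = 185/25944 ≈ 0.71%


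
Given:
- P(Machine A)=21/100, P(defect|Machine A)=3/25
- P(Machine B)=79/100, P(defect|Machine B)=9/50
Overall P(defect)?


P(B) = Σ P(B|Aᵢ)×P(Aᵢ)
  3/25×21/100 = 63/2500
  9/50×79/100 = 711/5000
Sum = 837/5000

P(defect) = 837/5000 ≈ 16.74%


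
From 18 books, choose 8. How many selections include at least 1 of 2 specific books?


Complement: C(18,8) - C(16,8) = 43758 - 12870 = 30888

30888


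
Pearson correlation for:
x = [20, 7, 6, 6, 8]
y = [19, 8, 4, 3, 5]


n=5, Σx=47, Σy=39, Σxy=518, Σx²=585, Σy²=475
r = (5×518 - 47×39)/√((5×585 - 47²)(5×475 - 39²))
= 757/√(716×854) = 757/√611464 ≈ 757/781.9616 ≈ 0.9681

r ≈ 0.9681


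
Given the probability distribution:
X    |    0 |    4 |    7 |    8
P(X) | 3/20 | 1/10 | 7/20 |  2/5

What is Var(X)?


E[X] = 121/20
E[X²] = 887/20
Var(X) = E[X²] - (E[X])² = 887/20 - 14641/400 = 3099/400

Var(X) = 3099/400 ≈ 7.7475


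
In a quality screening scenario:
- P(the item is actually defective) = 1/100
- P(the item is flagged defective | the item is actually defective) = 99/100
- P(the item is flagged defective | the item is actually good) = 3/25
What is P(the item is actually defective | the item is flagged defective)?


Using Bayes' theorem:
P(A|B) = P(B|A)·P(A) / P(B)

P(the item is flagged defective) = 99/100 × 1/100 + 3/25 × 99/100
= 99/10000 + 297/2500 = 1287/10000

P(the item is actually defective|the item is flagged defective) = (99/10000) / (1287/10000) = 1/13

P(the item is actually defective|the item is flagged defective) = 1/13 ≈ 7.69%


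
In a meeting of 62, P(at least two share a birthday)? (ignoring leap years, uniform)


P(all different) = Π(365-i)/365 for i=0..61
= 0.004090
P(match) = 1 - 0.004090 = 0.995910

P ≈ 0.9959 ≈ 99.59%


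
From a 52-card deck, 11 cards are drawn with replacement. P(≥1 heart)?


P(not a heart) = 39/52 = 3/4
P(none in 11 draws) = (3/4)^11 = 177147/4194304
P(≥1 heart) = 1 - 177147/4194304 = 4017157/4194304

P = 4017157/4194304 ≈ 95.78%


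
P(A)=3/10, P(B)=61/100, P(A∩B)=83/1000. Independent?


P(A)×P(B) = 183/1000
P(A∩B) = 83/1000
Not equal → NOT independent

No, not independent


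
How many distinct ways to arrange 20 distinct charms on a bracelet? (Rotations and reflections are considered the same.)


Free circular arrangements: rotations and reflections both identified.
(n-1)!/2 = 19!/2 = 121645100408832000/2 = 60822550204416000

60822550204416000


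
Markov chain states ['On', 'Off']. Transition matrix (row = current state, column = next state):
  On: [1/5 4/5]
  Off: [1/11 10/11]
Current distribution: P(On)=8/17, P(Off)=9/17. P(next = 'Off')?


P(next=Off) = Σᵢ P(now=i)×P(i→Off)
= 8/17×4/5 + 9/17×10/11
= 32/85 + 90/187 = 802/935

P = 802/935 ≈ 0.8578


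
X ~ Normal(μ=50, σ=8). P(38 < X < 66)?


z₁=(38-50)/8=-1.5, z₂=(66-50)/8=2.0
P = Φ(2.0) - Φ(-1.5) = 0.977250 - 0.066807 = 0.910443 ≈ 0.9104

P(38 < X < 66) ≈ 0.9104


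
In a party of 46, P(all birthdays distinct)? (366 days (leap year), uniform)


P(all different) = Π(366-i)/366 for i=0..45
= (366/366)×(365/366)×...×(321/366)
= 0.052187

P ≈ 0.0522 ≈ 5.22%


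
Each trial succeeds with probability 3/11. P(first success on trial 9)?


Geometric: P(X=9) = (1-p)^(k-1)×p = (8/11)^8×3/11 = 50331648/2357947691

P(X=9) = 50331648/2357947691 ≈ 2.13%


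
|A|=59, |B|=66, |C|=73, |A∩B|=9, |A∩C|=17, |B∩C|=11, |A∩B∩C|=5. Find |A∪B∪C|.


|A∪B∪C| = 59+66+73-9-17-11+5 = 166

|A∪B∪C| = 166


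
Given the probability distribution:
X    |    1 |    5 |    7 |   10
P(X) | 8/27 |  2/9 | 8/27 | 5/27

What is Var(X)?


E[X] = 16/3
E[X²] = 350/9
Var(X) = E[X²] - (E[X])² = 350/9 - 256/9 = 94/9

Var(X) = 94/9 ≈ 10.4444


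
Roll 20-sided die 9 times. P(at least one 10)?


P(no 10)^9 = (19/20)^9 = 322687697779/512000000000
P(≥1) = 1 - 322687697779/512000000000 = 189312302221/512000000000

P = 189312302221/512000000000 ≈ 36.98%


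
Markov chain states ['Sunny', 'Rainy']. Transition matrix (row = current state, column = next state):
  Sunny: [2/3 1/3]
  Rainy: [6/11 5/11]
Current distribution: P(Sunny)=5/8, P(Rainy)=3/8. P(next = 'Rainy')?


P(next=Rainy) = Σᵢ P(now=i)×P(i→Rainy)
= 5/8×1/3 + 3/8×5/11
= 5/24 + 15/88 = 25/66

P = 25/66 ≈ 0.3788


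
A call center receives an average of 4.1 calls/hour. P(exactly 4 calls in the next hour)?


Poisson(λ=4.1): P(X=4) = e^(-λ)×λ^k/k!
= e^(-4.1) × 4.1^4 / 4!
≈ 0.0165726754 × 282.5761 / 24 ≈ 0.195127

P(X=4) ≈ 0.195127 ≈ 19.51%


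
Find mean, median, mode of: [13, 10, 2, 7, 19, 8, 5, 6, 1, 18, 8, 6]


Sorted: [1, 2, 5, 6, 6, 7, 8, 8, 10, 13, 18, 19]
Mean = 103/12
Median = 15/2
Freq: {13: 1, 10: 1, 2: 1, 7: 1, 19: 1, 8: 2, 5: 1, 6: 2, 1: 1, 18: 1}
Mode: [6, 8]

Mean=103/12, Median=15/2, Mode=[6, 8]


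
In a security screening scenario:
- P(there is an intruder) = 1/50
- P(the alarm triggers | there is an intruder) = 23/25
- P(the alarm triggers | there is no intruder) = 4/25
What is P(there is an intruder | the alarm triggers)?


Using Bayes' theorem:
P(A|B) = P(B|A)·P(A) / P(B)

P(the alarm triggers) = 23/25 × 1/50 + 4/25 × 49/50
= 23/1250 + 98/625 = 219/1250

P(there is an intruder|the alarm triggers) = (23/1250) / (219/1250) = 23/219

P(there is an intruder|the alarm triggers) = 23/219 ≈ 10.50%


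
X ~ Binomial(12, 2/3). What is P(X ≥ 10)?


P(X ≥ 10) = Σ P(X=i) for i=10..12
P(X=10) = 22528/177147
P(X=11) = 8192/177147
P(X=12) = 4096/531441
Sum = 96256/531441

P(X ≥ 10) = 96256/531441 ≈ 18.11%


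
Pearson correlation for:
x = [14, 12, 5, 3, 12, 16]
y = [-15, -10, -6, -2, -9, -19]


n=6, Σx=62, Σy=-61, Σxy=-778, Σx²=774, Σy²=807
r = (6×(-778) - 62×(-61))/√((6×774 - 62²)(6×807 - (-61)²))
= -886/√(800×1121) = -886/√896800 ≈ -886/946.9952 ≈ -0.9356

r ≈ -0.9356


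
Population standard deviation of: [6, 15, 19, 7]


Mean = 47/4
  (6-47/4)²=529/16
  (15-47/4)²=169/16
  (19-47/4)²=841/16
  (7-47/4)²=361/16
Σ(x-μ)² = 475/4
σ² = (475/4)/4 = 475/16

σ = √(475/16) ≈ 5.4486


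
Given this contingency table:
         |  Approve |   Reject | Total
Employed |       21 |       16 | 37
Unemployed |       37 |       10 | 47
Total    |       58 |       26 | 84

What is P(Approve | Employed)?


P(Approve | Employed) = 21/(21+16) = 21/37

P(Approve|Employed) = 21/37 ≈ 56.76%


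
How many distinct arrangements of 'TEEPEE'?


Letters: 6, freq: {'T': 1, 'E': 4, 'P': 1}
6!/(1!×4!×1!) = 720/24 = 30

30


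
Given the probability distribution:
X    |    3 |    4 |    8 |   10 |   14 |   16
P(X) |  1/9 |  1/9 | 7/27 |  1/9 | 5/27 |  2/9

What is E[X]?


E[X] = Σ x·P(X=x)
= (3)×(1/9) + (4)×(1/9) + (8)×(7/27) + (10)×(1/9) + (14)×(5/27) + (16)×(2/9)
= 91/9

E[X] = 91/9


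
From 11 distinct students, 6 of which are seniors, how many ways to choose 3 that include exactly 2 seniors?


Choose 2 of the 6 seniors and 1 of the other 5 students:
C(6,2)×C(5,1) = 15×5 = 75

75


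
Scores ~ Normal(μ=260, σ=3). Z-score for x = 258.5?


z = (x - μ)/σ = (258.5 - 260)/3 = -0.5

z = -0.5


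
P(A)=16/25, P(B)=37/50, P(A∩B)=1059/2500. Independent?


P(A)×P(B) = 296/625
P(A∩B) = 1059/2500
Not equal → NOT independent

No, not independent


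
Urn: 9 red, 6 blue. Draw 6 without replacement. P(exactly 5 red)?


Hypergeometric: C(9,5)×C(6,1)/C(15,6)
= 126×6/5005 = 108/715

P(X=5) = 108/715 ≈ 15.10%


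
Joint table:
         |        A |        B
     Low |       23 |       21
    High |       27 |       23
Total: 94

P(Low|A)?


P(Low|A) = 23/(23+27) = 23/50

P = 23/50 ≈ 46.00%


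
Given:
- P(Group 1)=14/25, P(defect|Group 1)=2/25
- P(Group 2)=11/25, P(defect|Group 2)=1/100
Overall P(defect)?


P(B) = Σ P(B|Aᵢ)×P(Aᵢ)
  2/25×14/25 = 28/625
  1/100×11/25 = 11/2500
Sum = 123/2500

P(defect) = 123/2500 ≈ 4.92%


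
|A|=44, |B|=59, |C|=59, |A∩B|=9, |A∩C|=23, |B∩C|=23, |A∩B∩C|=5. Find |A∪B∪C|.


|A∪B∪C| = 44+59+59-9-23-23+5 = 112

|A∪B∪C| = 112


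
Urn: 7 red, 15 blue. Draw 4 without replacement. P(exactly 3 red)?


Hypergeometric: C(7,3)×C(15,1)/C(22,4)
= 35×15/7315 = 15/209

P(X=3) = 15/209 ≈ 7.18%


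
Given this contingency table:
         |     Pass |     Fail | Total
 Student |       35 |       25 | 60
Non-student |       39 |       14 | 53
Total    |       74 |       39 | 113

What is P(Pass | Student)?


P(Pass | Student) = 35/(35+25) = 35/60 = 7/12

P(Pass|Student) = 7/12 ≈ 58.33%


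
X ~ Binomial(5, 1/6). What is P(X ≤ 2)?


P(X ≤ 2) = Σ P(X=i) for i=0..2
P(X=0) = 3125/7776
P(X=1) = 3125/7776
P(X=2) = 625/3888
Sum = 625/648

P(X ≤ 2) = 625/648 ≈ 96.45%


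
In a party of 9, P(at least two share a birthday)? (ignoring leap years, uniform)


P(all different) = Π(365-i)/365 for i=0..8
= 0.905376
P(match) = 1 - 0.905376 = 0.094624

P ≈ 0.0946 ≈ 9.46%


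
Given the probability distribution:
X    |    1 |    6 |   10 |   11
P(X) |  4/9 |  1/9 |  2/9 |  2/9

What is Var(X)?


E[X] = 52/9
E[X²] = 482/9
Var(X) = E[X²] - (E[X])² = 482/9 - 2704/81 = 1634/81

Var(X) = 1634/81 ≈ 20.1728


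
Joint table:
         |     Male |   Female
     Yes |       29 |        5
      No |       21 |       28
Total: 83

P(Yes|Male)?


P(Yes|Male) = 29/(29+21) = 29/50

P = 29/50 ≈ 58.00%


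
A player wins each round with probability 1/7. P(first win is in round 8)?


Geometric: P(X=8) = (1-p)^(k-1)×p = (6/7)^7×1/7 = 279936/5764801

P(X=8) = 279936/5764801 ≈ 4.86%


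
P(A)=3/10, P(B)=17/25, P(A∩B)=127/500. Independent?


P(A)×P(B) = 51/250
P(A∩B) = 127/500
Not equal → NOT independent

No, not independent


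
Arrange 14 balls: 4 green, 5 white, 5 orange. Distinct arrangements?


14!/(4!×5!×5!) = 252252

252252


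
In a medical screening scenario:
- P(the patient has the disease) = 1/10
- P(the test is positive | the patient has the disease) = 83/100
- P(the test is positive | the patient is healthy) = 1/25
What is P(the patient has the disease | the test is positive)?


Using Bayes' theorem:
P(A|B) = P(B|A)·P(A) / P(B)

P(the test is positive) = 83/100 × 1/10 + 1/25 × 9/10
= 83/1000 + 9/250 = 119/1000

P(the patient has the disease|the test is positive) = (83/1000) / (119/1000) = 83/119

P(the patient has the disease|the test is positive) = 83/119 ≈ 69.75%


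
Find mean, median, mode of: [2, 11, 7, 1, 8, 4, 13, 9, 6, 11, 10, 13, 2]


Sorted: [1, 2, 2, 4, 6, 7, 8, 9, 10, 11, 11, 13, 13]
Mean = 97/13
Median = 8
Freq: {2: 2, 11: 2, 7: 1, 1: 1, 8: 1, 4: 1, 13: 2, 9: 1, 6: 1, 10: 1}
Mode: [2, 11, 13]

Mean=97/13, Median=8, Mode=[2, 11, 13]


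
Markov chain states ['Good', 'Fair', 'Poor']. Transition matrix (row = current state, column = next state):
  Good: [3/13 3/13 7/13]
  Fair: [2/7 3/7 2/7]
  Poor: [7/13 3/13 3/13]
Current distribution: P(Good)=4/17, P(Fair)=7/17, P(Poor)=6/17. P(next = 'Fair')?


P(next=Fair) = Σᵢ P(now=i)×P(i→Fair)
= 4/17×3/13 + 7/17×3/7 + 6/17×3/13
= 12/221 + 3/17 + 18/221 = 69/221

P = 69/221 ≈ 0.3122


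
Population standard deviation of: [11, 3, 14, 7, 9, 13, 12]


Mean = 69/7
  (11-69/7)²=64/49
  (3-69/7)²=2304/49
  (14-69/7)²=841/49
  (7-69/7)²=400/49
  (9-69/7)²=36/49
  (13-69/7)²=484/49
  (12-69/7)²=225/49
Σ(x-μ)² = 622/7
σ² = (622/7)/7 = 622/49

σ = √(622/49) ≈ 3.5628


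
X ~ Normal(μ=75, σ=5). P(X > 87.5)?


z = (87.5-75)/5 = 2.5
P(X > 87.5) = 1 - P(Z ≤ 2.5) = 1 - 0.9938 = 0.0062

P(X > 87.5) ≈ 0.0062


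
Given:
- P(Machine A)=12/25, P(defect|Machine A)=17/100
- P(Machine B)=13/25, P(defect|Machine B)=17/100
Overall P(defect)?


P(B) = Σ P(B|Aᵢ)×P(Aᵢ)
  17/100×12/25 = 51/625
  17/100×13/25 = 221/2500
Sum = 17/100

P(defect) = 17/100 ≈ 17.00%


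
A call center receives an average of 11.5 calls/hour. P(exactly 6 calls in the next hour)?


Poisson(λ=11.5): P(X=6) = e^(-λ)×λ^k/k!
= e^(-11.5) × 11.5^6 / 6!
≈ 1.01300936e-05 × 2313060.76562 / 720 ≈ 0.032544

P(X=6) ≈ 0.032544 ≈ 3.25%


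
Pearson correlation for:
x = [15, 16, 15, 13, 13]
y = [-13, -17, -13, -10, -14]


n=5, Σx=72, Σy=-67, Σxy=-974, Σx²=1044, Σy²=923
r = (5×(-974) - 72×(-67))/√((5×1044 - 72²)(5×923 - (-67)²))
= -46/√(36×126) = -46/√4536 ≈ -46/67.3498 ≈ -0.6830

r ≈ -0.6830


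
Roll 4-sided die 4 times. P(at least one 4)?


P(no 4)^4 = (3/4)^4 = 81/256
P(≥1) = 1 - 81/256 = 175/256

P = 175/256 ≈ 68.36%


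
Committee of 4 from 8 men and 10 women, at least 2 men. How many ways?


Count by #men:
  2M,2W: C(8,2)×C(10,2)=1260
  3M,1W: C(8,3)×C(10,1)=560
  4M,0W: C(8,4)×C(10,0)=70
Total = 1890

1890


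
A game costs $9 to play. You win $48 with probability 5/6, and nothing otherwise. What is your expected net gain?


E[gain] = (48-9)×5/6 + (-9)×1/6
= 65/2 - 3/2 = 31

Expected net gain = $31 ≈ $31.00


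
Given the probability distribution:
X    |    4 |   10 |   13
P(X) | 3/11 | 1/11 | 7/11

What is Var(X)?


E[X] = 113/11
E[X²] = 121
Var(X) = E[X²] - (E[X])² = 121 - 12769/121 = 1872/121

Var(X) = 1872/121 ≈ 15.4711


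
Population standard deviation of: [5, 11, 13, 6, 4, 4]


Mean = 43/6
  (5-43/6)²=169/36
  (11-43/6)²=529/36
  (13-43/6)²=1225/36
  (6-43/6)²=49/36
  (4-43/6)²=361/36
  (4-43/6)²=361/36
Σ(x-μ)² = 449/6
σ² = (449/6)/6 = 449/36

σ = √(449/36) ≈ 3.5316


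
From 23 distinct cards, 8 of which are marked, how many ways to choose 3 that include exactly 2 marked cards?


Choose 2 of the 8 marked cards and 1 of the other 15 cards:
C(8,2)×C(15,1) = 28×15 = 420

420


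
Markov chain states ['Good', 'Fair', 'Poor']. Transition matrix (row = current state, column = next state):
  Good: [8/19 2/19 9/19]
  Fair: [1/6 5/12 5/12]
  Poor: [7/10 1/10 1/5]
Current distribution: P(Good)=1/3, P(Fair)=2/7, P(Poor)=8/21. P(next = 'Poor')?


P(next=Poor) = Σᵢ P(now=i)×P(i→Poor)
= 1/3×9/19 + 2/7×5/12 + 8/21×1/5
= 3/19 + 5/42 + 8/105 = 1409/3990

P = 1409/3990 ≈ 0.3531


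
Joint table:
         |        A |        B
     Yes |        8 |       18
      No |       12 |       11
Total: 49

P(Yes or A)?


P(Yes∨A) = P(Yes) + P(A) - P(Yes∧A)
= (26 + 20 - 8)/49 = 38/49

P = 38/49 ≈ 77.55%


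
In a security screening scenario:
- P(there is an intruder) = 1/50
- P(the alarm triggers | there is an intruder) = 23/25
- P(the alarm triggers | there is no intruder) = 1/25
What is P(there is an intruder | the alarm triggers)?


Using Bayes' theorem:
P(A|B) = P(B|A)·P(A) / P(B)

P(the alarm triggers) = 23/25 × 1/50 + 1/25 × 49/50
= 23/1250 + 49/1250 = 36/625

P(there is an intruder|the alarm triggers) = (23/1250) / (36/625) = 23/72

P(there is an intruder|the alarm triggers) = 23/72 ≈ 31.94%


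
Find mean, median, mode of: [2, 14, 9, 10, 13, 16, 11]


Sorted: [2, 9, 10, 11, 13, 14, 16]
Mean = 75/7
Median = 11
Freq: {2: 1, 14: 1, 9: 1, 10: 1, 13: 1, 16: 1, 11: 1}
Mode: No mode

Mean=75/7, Median=11, Mode=No mode


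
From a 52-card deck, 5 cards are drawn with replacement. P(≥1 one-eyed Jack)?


P(not a one-eyed Jack) = 50/52 = 25/26
P(none in 5 draws) = (25/26)^5 = 9765625/11881376
P(≥1 one-eyed Jack) = 1 - 9765625/11881376 = 2115751/11881376

P = 2115751/11881376 ≈ 17.81%


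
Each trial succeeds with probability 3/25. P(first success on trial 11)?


Geometric: P(X=11) = (1-p)^(k-1)×p = (22/25)^10×3/25 = 79679768374272/2384185791015625

P(X=11) = 79679768374272/2384185791015625 ≈ 3.34%


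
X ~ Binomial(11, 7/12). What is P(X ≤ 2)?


P(X ≤ 2) = Σ P(X=i) for i=0..2
P(X=0) = 48828125/743008370688
P(X=1) = 751953125/743008370688
P(X=2) = 5263671875/743008370688
Sum = 224609375/27518828544

P(X ≤ 2) = 224609375/27518828544 ≈ 0.82%


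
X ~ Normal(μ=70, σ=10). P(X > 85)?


z = (85-70)/10 = 1.5
P(X > 85) = 1 - P(Z ≤ 1.5) = 1 - 0.9332 = 0.0668

P(X > 85) ≈ 0.0668


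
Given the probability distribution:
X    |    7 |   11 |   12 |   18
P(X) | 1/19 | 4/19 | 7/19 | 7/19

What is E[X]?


E[X] = Σ x·P(X=x)
= (7)×(1/19) + (11)×(4/19) + (12)×(7/19) + (18)×(7/19)
= 261/19

E[X] = 261/19


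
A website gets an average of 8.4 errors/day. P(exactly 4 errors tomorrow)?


Poisson(λ=8.4): P(X=4) = e^(-λ)×λ^k/k!
= e^(-8.4) × 8.4^4 / 4!
≈ 0.0002248673242 × 4978.7136 / 24 ≈ 0.046648

P(X=4) ≈ 0.046648 ≈ 4.66%


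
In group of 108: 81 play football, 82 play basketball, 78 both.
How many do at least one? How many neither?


|A∪B| = 81+82-78 = 85
Neither = 108-85 = 23

At least one: 85; Neither: 23


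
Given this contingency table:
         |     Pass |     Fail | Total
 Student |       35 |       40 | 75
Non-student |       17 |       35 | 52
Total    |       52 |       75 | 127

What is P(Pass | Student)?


P(Pass | Student) = 35/(35+40) = 35/75 = 7/15

P(Pass|Student) = 7/15 ≈ 46.67%


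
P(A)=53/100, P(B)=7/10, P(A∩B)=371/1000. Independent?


P(A)×P(B) = 371/1000
P(A∩B) = 371/1000
Equal ✓ → Independent

Yes, independent


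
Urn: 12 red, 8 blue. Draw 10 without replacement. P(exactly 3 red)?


Hypergeometric: C(12,3)×C(8,7)/C(20,10)
= 220×8/184756 = 40/4199

P(X=3) = 40/4199 ≈ 0.95%


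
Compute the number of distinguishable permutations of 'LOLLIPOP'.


Letters: 8, freq: {'L': 3, 'O': 2, 'I': 1, 'P': 2}
8!/(3!×2!×1!×2!) = 40320/24 = 1680

1680


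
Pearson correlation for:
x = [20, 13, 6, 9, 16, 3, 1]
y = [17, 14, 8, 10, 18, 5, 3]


n=7, Σx=68, Σy=75, Σxy=966, Σx²=952, Σy²=1007
r = (7×966 - 68×75)/√((7×952 - 68²)(7×1007 - 75²))
= 1662/√(2040×1424) = 1662/√2904960 ≈ 1662/1704.3943 ≈ 0.9751

r ≈ 0.9751


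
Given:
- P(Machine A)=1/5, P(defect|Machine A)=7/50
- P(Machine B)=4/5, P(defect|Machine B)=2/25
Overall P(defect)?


P(B) = Σ P(B|Aᵢ)×P(Aᵢ)
  7/50×1/5 = 7/250
  2/25×4/5 = 8/125
Sum = 23/250

P(defect) = 23/250 ≈ 9.20%


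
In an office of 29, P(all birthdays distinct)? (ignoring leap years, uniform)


P(all different) = Π(365-i)/365 for i=0..28
= (365/365)×(364/365)×...×(337/365)
= 0.319031

P ≈ 0.3190 ≈ 31.90%


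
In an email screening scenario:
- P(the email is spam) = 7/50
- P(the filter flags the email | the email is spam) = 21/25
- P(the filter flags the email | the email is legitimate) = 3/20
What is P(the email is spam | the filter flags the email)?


Using Bayes' theorem:
P(A|B) = P(B|A)·P(A) / P(B)

P(the filter flags the email) = 21/25 × 7/50 + 3/20 × 43/50
= 147/1250 + 129/1000 = 1233/5000

P(the email is spam|the filter flags the email) = (147/1250) / (1233/5000) = 196/411

P(the email is spam|the filter flags the email) = 196/411 ≈ 47.69%


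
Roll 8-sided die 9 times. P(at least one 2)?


P(no 2)^9 = (7/8)^9 = 40353607/134217728
P(≥1) = 1 - 40353607/134217728 = 93864121/134217728

P = 93864121/134217728 ≈ 69.93%


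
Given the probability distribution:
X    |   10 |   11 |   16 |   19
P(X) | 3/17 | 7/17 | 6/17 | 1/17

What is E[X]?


E[X] = Σ x·P(X=x)
= (10)×(3/17) + (11)×(7/17) + (16)×(6/17) + (19)×(1/17)
= 222/17

E[X] = 222/17


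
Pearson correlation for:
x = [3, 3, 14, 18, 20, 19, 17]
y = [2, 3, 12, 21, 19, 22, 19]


n=7, Σx=94, Σy=98, Σxy=1682, Σx²=1588, Σy²=1804
r = (7×1682 - 94×98)/√((7×1588 - 94²)(7×1804 - 98²))
= 2562/√(2280×3024) = 2562/√6894720 ≈ 2562/2625.7799 ≈ 0.9757

r ≈ 0.9757


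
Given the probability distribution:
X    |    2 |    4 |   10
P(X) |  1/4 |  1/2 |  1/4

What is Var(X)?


E[X] = 5
E[X²] = 34
Var(X) = E[X²] - (E[X])² = 34 - 25 = 9

Var(X) = 9 ≈ 9.0000


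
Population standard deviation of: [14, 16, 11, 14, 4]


Mean = 59/5
  (14-59/5)²=121/25
  (16-59/5)²=441/25
  (11-59/5)²=16/25
  (14-59/5)²=121/25
  (4-59/5)²=1521/25
Σ(x-μ)² = 444/5
σ² = (444/5)/5 = 444/25

σ = √(444/25) ≈ 4.2143


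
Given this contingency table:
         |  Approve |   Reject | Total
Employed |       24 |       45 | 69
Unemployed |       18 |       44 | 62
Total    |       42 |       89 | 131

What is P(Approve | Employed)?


P(Approve | Employed) = 24/(24+45) = 24/69 = 8/23

P(Approve|Employed) = 8/23 ≈ 34.78%


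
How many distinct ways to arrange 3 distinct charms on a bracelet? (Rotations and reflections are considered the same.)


Free circular arrangements: rotations and reflections both identified.
(n-1)!/2 = 2!/2 = 2/2 = 1

1


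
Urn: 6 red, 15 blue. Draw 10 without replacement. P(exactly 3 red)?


Hypergeometric: C(6,3)×C(15,7)/C(21,10)
= 20×6435/352716 = 825/2261

P(X=3) = 825/2261 ≈ 36.49%


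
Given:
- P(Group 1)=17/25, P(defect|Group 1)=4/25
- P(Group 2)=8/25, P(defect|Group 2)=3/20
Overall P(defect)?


P(B) = Σ P(B|Aᵢ)×P(Aᵢ)
  4/25×17/25 = 68/625
  3/20×8/25 = 6/125
Sum = 98/625

P(defect) = 98/625 ≈ 15.68%


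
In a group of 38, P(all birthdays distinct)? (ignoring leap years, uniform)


P(all different) = Π(365-i)/365 for i=0..37
= (365/365)×(364/365)×...×(328/365)
= 0.135932

P ≈ 0.1359 ≈ 13.59%


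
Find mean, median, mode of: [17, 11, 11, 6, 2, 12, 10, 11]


Sorted: [2, 6, 10, 11, 11, 11, 12, 17]
Mean = 80/8 = 10
Median = 11
Freq: {17: 1, 11: 3, 6: 1, 2: 1, 12: 1, 10: 1}
Mode: [11]

Mean=10, Median=11, Mode=11


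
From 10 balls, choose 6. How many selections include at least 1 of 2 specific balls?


Complement: C(10,6) - C(8,6) = 210 - 28 = 182

182


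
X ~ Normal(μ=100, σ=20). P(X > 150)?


z = (150-100)/20 = 2.5
P(X > 150) = 1 - P(Z ≤ 2.5) = 1 - 0.9938 = 0.0062

P(X > 150) ≈ 0.0062


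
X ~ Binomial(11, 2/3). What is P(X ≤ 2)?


P(X ≤ 2) = Σ P(X=i) for i=0..2
P(X=0) = 1/177147
P(X=1) = 22/177147
P(X=2) = 220/177147
Sum = 1/729

P(X ≤ 2) = 1/729 ≈ 0.14%


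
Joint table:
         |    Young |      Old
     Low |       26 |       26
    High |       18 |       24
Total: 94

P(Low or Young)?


P(Low∨Young) = P(Low) + P(Young) - P(Low∧Young)
= (52 + 44 - 26)/94 = 70/94 = 35/47

P = 35/47 ≈ 74.47%


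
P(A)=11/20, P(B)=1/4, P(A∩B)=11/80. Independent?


P(A)×P(B) = 11/80
P(A∩B) = 11/80
Equal ✓ → Independent

Yes, independent


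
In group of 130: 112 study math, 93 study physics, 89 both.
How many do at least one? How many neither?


|A∪B| = 112+93-89 = 116
Neither = 130-116 = 14

At least one: 116; Neither: 14


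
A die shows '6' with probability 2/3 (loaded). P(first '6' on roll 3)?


Geometric: P(X=3) = (1-p)^(k-1)×p = (1/3)^2×2/3 = 2/27

P(X=3) = 2/27 ≈ 7.41%


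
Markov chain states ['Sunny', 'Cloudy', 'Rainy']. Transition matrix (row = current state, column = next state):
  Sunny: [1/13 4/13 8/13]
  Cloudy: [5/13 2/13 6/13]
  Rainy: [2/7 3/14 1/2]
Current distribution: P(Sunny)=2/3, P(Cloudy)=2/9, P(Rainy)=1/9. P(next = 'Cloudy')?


P(next=Cloudy) = Σᵢ P(now=i)×P(i→Cloudy)
= 2/3×4/13 + 2/9×2/13 + 1/9×3/14
= 8/39 + 4/117 + 1/42 = 431/1638

P = 431/1638 ≈ 0.2631


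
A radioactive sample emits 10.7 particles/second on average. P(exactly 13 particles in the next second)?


Poisson(λ=10.7): P(X=13) = e^(-λ)×λ^k/k!
= e^(-10.7) × 10.7^13 / 13!
≈ 2.254493791e-05 × 2.40984500019e+13 / 6227020800 ≈ 0.087248

P(X=13) ≈ 0.087248 ≈ 8.72%


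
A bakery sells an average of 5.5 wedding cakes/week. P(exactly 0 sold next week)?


Poisson(λ=5.5): P(X=0) = e^(-λ)×λ^k/k!
= e^(-5.5) × 5.5^0 / 0!
≈ 0.004086771438 × 1 / 1 ≈ 0.004087

P(X=0) ≈ 0.004087 ≈ 0.41%


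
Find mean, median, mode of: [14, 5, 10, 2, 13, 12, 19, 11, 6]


Sorted: [2, 5, 6, 10, 11, 12, 13, 14, 19]
Mean = 92/9
Median = 11
Freq: {14: 1, 5: 1, 10: 1, 2: 1, 13: 1, 12: 1, 19: 1, 11: 1, 6: 1}
Mode: No mode

Mean=92/9, Median=11, Mode=No mode


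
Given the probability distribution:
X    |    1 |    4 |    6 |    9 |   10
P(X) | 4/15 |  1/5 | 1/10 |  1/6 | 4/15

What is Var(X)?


E[X] = 35/6
E[X²] = 1417/30
Var(X) = E[X²] - (E[X])² = 1417/30 - 1225/36 = 2377/180

Var(X) = 2377/180 ≈ 13.2056


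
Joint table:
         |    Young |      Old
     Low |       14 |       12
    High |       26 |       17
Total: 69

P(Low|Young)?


P(Low|Young) = 14/(14+26) = 14/40 = 7/20

P = 7/20 ≈ 35.00%


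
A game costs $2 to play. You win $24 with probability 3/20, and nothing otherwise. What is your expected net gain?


E[gain] = (24-2)×3/20 + (-2)×17/20
= 33/10 - 17/10 = 8/5

Expected net gain = $8/5 ≈ $1.60


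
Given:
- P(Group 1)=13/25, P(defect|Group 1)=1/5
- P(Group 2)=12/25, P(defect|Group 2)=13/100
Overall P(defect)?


P(B) = Σ P(B|Aᵢ)×P(Aᵢ)
  1/5×13/25 = 13/125
  13/100×12/25 = 39/625
Sum = 104/625

P(defect) = 104/625 ≈ 16.64%


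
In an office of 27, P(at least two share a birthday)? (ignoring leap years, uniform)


P(all different) = Π(365-i)/365 for i=0..26
= 0.373141
P(match) = 1 - 0.373141 = 0.626859

P ≈ 0.6269 ≈ 62.69%


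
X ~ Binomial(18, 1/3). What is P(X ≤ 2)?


P(X ≤ 2) = Σ P(X=i) for i=0..2
P(X=0) = 262144/387420489
P(X=1) = 262144/43046721
P(X=2) = 1114112/43046721
Sum = 12648448/387420489

P(X ≤ 2) = 12648448/387420489 ≈ 3.26%


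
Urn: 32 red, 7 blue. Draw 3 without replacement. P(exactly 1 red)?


Hypergeometric: C(32,1)×C(7,2)/C(39,3)
= 32×21/9139 = 672/9139

P(X=1) = 672/9139 ≈ 7.35%


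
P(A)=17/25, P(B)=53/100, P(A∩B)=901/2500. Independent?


P(A)×P(B) = 901/2500
P(A∩B) = 901/2500
Equal ✓ → Independent

Yes, independent


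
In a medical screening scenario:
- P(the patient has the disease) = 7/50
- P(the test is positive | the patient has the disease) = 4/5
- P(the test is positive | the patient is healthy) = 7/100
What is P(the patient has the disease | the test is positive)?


Using Bayes' theorem:
P(A|B) = P(B|A)·P(A) / P(B)

P(the test is positive) = 4/5 × 7/50 + 7/100 × 43/50
= 14/125 + 301/5000 = 861/5000

P(the patient has the disease|the test is positive) = (14/125) / (861/5000) = 80/123

P(the patient has the disease|the test is positive) = 80/123 ≈ 65.04%


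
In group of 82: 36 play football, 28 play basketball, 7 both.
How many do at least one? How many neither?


|A∪B| = 36+28-7 = 57
Neither = 82-57 = 25

At least one: 57; Neither: 25


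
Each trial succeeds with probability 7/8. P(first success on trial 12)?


Geometric: P(X=12) = (1-p)^(k-1)×p = (1/8)^11×7/8 = 7/68719476736

P(X=12) = 7/68719476736 ≈ 0.00%


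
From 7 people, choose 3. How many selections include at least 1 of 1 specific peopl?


Complement: C(7,3) - C(6,3) = 35 - 20 = 15

15


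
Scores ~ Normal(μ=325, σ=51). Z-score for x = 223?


z = (x - μ)/σ = (223 - 325)/51 = -2.0

z = -2.0


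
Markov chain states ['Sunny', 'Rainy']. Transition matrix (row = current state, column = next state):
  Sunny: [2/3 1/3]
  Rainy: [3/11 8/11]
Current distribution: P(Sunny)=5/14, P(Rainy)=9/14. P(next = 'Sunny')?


P(next=Sunny) = Σᵢ P(now=i)×P(i→Sunny)
= 5/14×2/3 + 9/14×3/11
= 5/21 + 27/154 = 191/462

P = 191/462 ≈ 0.4134


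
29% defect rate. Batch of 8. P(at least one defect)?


P(all good) = (71/100)^8 = 645753531245761/10000000000000000
P(≥1 defect) = 9354246468754239/10000000000000000

P = 9354246468754239/10000000000000000 ≈ 93.54%


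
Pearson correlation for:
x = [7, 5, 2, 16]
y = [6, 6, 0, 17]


n=4, Σx=30, Σy=29, Σxy=344, Σx²=334, Σy²=361
r = (4×344 - 30×29)/√((4×334 - 30²)(4×361 - 29²))
= 506/√(436×603) = 506/√262908 ≈ 506/512.7456 ≈ 0.9868

r ≈ 0.9868


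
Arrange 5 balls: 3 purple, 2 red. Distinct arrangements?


5!/(3!×2!) = 10

10


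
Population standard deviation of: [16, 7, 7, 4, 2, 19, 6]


Mean = 61/7
  (16-61/7)²=2601/49
  (7-61/7)²=144/49
  (7-61/7)²=144/49
  (4-61/7)²=1089/49
  (2-61/7)²=2209/49
  (19-61/7)²=5184/49
  (6-61/7)²=361/49
Σ(x-μ)² = 1676/7
σ² = (1676/7)/7 = 1676/49

σ = √(1676/49) ≈ 5.8484


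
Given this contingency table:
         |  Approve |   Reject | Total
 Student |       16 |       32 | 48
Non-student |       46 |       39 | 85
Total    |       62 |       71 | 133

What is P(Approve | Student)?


P(Approve | Student) = 16/(16+32) = 16/48 = 1/3

P(Approve|Student) = 1/3 ≈ 33.33%


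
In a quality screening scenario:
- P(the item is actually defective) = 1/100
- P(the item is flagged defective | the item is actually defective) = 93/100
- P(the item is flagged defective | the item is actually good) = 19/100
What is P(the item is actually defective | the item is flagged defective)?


Using Bayes' theorem:
P(A|B) = P(B|A)·P(A) / P(B)

P(the item is flagged defective) = 93/100 × 1/100 + 19/100 × 99/100
= 93/10000 + 1881/10000 = 987/5000

P(the item is actually defective|the item is flagged defective) = (93/10000) / (987/5000) = 31/658

P(the item is actually defective|the item is flagged defective) = 31/658 ≈ 4.71%


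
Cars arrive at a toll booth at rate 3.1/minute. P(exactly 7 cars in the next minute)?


Poisson(λ=3.1): P(X=7) = e^(-λ)×λ^k/k!
= e^(-3.1) × 3.1^7 / 7!
≈ 0.04504920239 × 2751.2614111 / 5040 ≈ 0.024592

P(X=7) ≈ 0.024592 ≈ 2.46%


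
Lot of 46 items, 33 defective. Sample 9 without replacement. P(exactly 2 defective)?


Hypergeometric: C(33,2)×C(13,7)/C(46,9)
= 528×1716/1101716330 = 3168/3852155

P(X=2) = 3168/3852155 ≈ 0.08%


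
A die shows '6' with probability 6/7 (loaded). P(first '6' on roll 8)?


Geometric: P(X=8) = (1-p)^(k-1)×p = (1/7)^7×6/7 = 6/5764801

P(X=8) = 6/5764801 ≈ 0.00%


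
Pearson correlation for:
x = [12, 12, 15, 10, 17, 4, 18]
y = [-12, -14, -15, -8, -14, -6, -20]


n=7, Σx=88, Σy=-89, Σxy=-1239, Σx²=1242, Σy²=1261
r = (7×(-1239) - 88×(-89))/√((7×1242 - 88²)(7×1261 - (-89)²))
= -841/√(950×906) = -841/√860700 ≈ -841/927.7392 ≈ -0.9065

r ≈ -0.9065


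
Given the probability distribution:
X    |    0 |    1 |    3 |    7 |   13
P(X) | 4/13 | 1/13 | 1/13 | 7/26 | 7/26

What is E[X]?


E[X] = Σ x·P(X=x)
= (0)×(4/13) + (1)×(1/13) + (3)×(1/13) + (7)×(7/26) + (13)×(7/26)
= 74/13

E[X] = 74/13


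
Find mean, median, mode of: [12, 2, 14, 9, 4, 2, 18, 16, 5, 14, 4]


Sorted: [2, 2, 4, 4, 5, 9, 12, 14, 14, 16, 18]
Mean = 100/11
Median = 9
Freq: {12: 1, 2: 2, 14: 2, 9: 1, 4: 2, 18: 1, 16: 1, 5: 1}
Mode: [2, 4, 14]

Mean=100/11, Median=9, Mode=[2, 4, 14]


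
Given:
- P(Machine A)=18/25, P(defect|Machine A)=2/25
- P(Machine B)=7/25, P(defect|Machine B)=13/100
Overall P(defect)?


P(B) = Σ P(B|Aᵢ)×P(Aᵢ)
  2/25×18/25 = 36/625
  13/100×7/25 = 91/2500
Sum = 47/500

P(defect) = 47/500 ≈ 9.40%


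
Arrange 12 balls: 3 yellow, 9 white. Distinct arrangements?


12!/(3!×9!) = 220

220


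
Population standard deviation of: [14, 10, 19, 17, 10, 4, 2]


Mean = 76/7
  (14-76/7)²=484/49
  (10-76/7)²=36/49
  (19-76/7)²=3249/49
  (17-76/7)²=1849/49
  (10-76/7)²=36/49
  (4-76/7)²=2304/49
  (2-76/7)²=3844/49
Σ(x-μ)² = 1686/7
σ² = (1686/7)/7 = 1686/49

σ = √(1686/49) ≈ 5.8658


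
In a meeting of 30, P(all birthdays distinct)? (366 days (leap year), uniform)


P(all different) = Π(366-i)/366 for i=0..29
= (366/366)×(365/366)×...×(337/366)
= 0.294697

P ≈ 0.2947 ≈ 29.47%
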